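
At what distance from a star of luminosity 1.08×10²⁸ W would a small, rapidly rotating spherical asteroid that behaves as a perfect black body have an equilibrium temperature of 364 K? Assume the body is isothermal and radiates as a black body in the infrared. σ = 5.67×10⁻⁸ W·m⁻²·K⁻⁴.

d ≈ 4.65×10¹¹ m

For an isothermal black-emitting sphere, (1−a)S·πr² = σ·4πr²·T⁴ ⇒ S = 4σT⁴/(1−a).
S = 4·5.67×10⁻⁸·(364)⁴/1.00 = 3982 W/m².
Flux falls as S = L/(4πd²), so d = √(L/(4πS)) = √(1.08×10²⁸/(4π·3982)).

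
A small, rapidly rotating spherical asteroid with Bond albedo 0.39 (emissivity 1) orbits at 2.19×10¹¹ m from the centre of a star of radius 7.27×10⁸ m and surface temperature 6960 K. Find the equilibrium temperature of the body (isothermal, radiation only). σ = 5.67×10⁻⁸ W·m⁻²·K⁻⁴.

The star's surface emits σT_*⁴; at distance d the flux is S = σT_*⁴(R_*/d)².
S = 5.67×10⁻⁸·(6960)⁴·(7.27×10⁸/2.19×10¹¹)² = 1466 W/m².
For an isothermal sphere T⁴ = (1−a)S/(4σ) = 3.944×10⁹ K⁴.

T ≈ 251 K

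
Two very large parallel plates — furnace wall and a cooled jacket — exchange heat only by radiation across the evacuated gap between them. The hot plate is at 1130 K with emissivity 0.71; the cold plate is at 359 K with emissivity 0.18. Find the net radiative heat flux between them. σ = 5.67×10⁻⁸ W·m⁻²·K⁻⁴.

q ≈ 15300 W/m²

For two infinite grey parallel plates, q = σ(T₁⁴ − T₂⁴)/(1/ε₁ + 1/ε₂ − 1).
T₁⁴ − T₂⁴ = 1.630×10¹² − 1.661×10¹⁰ = 1.614×10¹² K⁴.
1/ε₁ + 1/ε₂ − 1 = 1.408 + 5.556 − 1 = 5.964.
q = 5.67×10⁻⁸ × 1.614×10¹² / 5.964.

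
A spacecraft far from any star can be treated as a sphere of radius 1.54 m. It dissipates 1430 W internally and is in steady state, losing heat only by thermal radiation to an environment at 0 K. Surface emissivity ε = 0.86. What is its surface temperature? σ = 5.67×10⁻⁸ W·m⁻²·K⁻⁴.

Steady state: internal power = radiated power, P = εσA T⁴.
Radiating area A = 4πr² = 29.80 m².
T⁴ = P/(εσA) = 1430/(0.86·5.67×10⁻⁸·29.80) = 9.840×10⁸ K⁴.
T = (9.840×10⁸)^(1/4).

T ≈ 177 K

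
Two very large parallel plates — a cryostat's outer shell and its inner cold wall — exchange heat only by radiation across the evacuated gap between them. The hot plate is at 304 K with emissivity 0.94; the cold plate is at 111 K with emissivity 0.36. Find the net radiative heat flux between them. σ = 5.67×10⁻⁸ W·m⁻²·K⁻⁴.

For two infinite grey parallel plates, q = σ(T₁⁴ − T₂⁴)/(1/ε₁ + 1/ε₂ − 1).
T₁⁴ − T₂⁴ = 8.541×10⁹ − 1.518×10⁸ = 8.389×10⁹ K⁴.
1/ε₁ + 1/ε₂ − 1 = 1.064 + 2.778 − 1 = 2.842.
q = 5.67×10⁻⁸ × 8.389×10⁹ / 2.842.

q ≈ 167 W/m²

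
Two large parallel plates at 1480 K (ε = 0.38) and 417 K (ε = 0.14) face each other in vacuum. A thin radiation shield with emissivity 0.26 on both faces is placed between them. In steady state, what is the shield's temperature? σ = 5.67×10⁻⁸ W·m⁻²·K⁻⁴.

In steady state the net flux on the hot side equals that on the cold side.
σ(T₁⁴−T_s⁴)/D₁ = σ(T_s⁴−T₂⁴)/D₂, with D₁ = 1/ε₁+1/ε_s−1 = 5.478, D₂ = 1/ε_s+1/ε₂−1 = 9.989.
Solve for T_s⁴: T_s⁴ = (D₂·T₁⁴ + D₁·T₂⁴)/(D₁+D₂) = 3.109×10¹² K⁴.

T_s ≈ 1330 K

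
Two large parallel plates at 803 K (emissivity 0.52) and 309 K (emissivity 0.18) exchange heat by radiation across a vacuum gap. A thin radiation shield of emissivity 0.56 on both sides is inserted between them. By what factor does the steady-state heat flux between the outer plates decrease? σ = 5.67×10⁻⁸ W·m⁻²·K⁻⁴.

Without shield: q₀ = σΔ(T⁴)/(1/ε₁+1/ε₂−1) with denominator 6.479.
With shield the two gaps are in series; the resistances add: (1/ε₁+1/ε_s−1)+(1/ε_s+1/ε₂−1) = 2.709+6.341 = 9.050.
Heat-flux ratio q₀/q = 9.050/6.479.

factor ≈ 1.40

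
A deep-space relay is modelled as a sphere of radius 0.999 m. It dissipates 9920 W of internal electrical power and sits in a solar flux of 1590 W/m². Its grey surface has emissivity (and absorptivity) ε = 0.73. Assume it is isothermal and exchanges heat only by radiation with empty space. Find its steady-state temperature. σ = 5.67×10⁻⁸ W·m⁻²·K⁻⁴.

At steady state, absorbed solar power + internal power = radiated power.
Absorbed: α·S·A_cross = 0.73·1590·3.135 = 3639 W (cross-section πr²).
Total input = 3639 + 9920 = 13560 W.
Radiated: εσ·A_surf·T⁴ with A_surf = 4πr² = 12.54 m².
T⁴ = 13560/(0.73·5.67×10⁻⁸·12.54) = 2.612×10¹⁰ K⁴.

T ≈ 402 K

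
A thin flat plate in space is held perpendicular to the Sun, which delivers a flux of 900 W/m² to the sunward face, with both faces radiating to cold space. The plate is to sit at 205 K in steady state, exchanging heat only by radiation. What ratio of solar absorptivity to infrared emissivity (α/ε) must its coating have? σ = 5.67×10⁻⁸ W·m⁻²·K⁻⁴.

Balance: αS·A = εσ·2A·T⁴ ⇒ α/ε = 2σT⁴/S.
α/ε = 2·5.67×10⁻⁸·(205)⁴/900 = 2·5.67×10⁻⁸·1.766×10⁹/900.

α/ε ≈ 0.223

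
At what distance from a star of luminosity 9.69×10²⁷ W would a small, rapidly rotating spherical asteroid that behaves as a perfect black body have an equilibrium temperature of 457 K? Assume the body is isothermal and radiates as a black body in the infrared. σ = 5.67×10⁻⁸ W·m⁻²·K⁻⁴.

For an isothermal black-emitting sphere, (1−a)S·πr² = σ·4πr²·T⁴ ⇒ S = 4σT⁴/(1−a).
S = 4·5.67×10⁻⁸·(457)⁴/1.00 = 9893 W/m².
Flux falls as S = L/(4πd²), so d = √(L/(4πS)) = √(9.69×10²⁷/(4π·9893)).

d ≈ 2.79×10¹¹ m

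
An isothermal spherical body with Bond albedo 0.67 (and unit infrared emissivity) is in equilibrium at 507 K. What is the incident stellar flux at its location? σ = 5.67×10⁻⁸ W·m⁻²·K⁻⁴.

S ≈ 45400 W/m²

(1−a)S·πr² = σ·4πr²·T⁴ ⇒ S = 4σT⁴/(1−a).
S = 4·5.67×10⁻⁸·6.607×10¹⁰/0.330.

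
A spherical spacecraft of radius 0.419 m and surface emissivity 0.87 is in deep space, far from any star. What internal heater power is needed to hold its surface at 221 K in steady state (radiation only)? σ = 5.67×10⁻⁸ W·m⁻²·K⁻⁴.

P ≈ 260 W

P = εσ·4πr²·T⁴.
4πr² = 2.206 m²; T⁴ = 2.385×10⁹ K⁴.
P = 0.87·5.67×10⁻⁸·2.206·2.385×10⁹.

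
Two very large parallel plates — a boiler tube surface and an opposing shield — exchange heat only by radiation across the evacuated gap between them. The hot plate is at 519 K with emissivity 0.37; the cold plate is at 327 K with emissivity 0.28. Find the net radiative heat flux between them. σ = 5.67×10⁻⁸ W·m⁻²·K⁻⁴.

For two infinite grey parallel plates, q = σ(T₁⁴ − T₂⁴)/(1/ε₁ + 1/ε₂ − 1).
T₁⁴ − T₂⁴ = 7.256×10¹⁰ − 1.143×10¹⁰ = 6.112×10¹⁰ K⁴.
1/ε₁ + 1/ε₂ − 1 = 2.703 + 3.571 − 1 = 5.274.
q = 5.67×10⁻⁸ × 6.112×10¹⁰ / 5.274.

q ≈ 657 W/m²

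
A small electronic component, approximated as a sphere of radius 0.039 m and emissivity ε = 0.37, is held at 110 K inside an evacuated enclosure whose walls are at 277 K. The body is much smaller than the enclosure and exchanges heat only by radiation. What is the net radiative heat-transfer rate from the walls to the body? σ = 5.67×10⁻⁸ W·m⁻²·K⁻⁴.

For a small grey body in a large enclosure: P_net = εσA(T_body⁴ − T_wall⁴).
A = 4πr² = 0.01911 m²; T_body⁴ − T_wall⁴ = 1.464×10⁸ − 5.887×10⁹ = -5.741×10⁹ K⁴.
|P_net| = 0.37·5.67×10⁻⁸·0.01911·5.741×10⁹.

P_net ≈ 2.30 W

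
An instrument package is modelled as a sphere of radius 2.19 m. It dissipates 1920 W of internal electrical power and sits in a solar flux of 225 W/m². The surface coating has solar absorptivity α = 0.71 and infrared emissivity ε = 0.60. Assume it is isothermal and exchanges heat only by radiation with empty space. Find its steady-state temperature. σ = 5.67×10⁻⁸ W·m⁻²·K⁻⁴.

At steady state, absorbed solar power + internal power = radiated power.
Absorbed: α·S·A_cross = 0.71·225·15.07 = 2407 W (cross-section πr²).
Total input = 2407 + 1920 = 4327 W.
Radiated: εσ·A_surf·T⁴ with A_surf = 4πr² = 60.27 m².
T⁴ = 4327/(0.60·5.67×10⁻⁸·60.27) = 2.110×10⁹ K⁴.

T ≈ 214 K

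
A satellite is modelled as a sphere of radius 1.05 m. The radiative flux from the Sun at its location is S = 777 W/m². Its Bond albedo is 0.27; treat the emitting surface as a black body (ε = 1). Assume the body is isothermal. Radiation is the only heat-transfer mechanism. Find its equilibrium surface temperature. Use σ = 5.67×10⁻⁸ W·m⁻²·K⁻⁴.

T ≈ 224 K

At equilibrium, absorbed power = emitted power.
Absorbing cross-section = πr² = 3.464 m²; emitting surface = 4πr² = 13.85 m² (ratio 4).
(1−a)S·A_cross = εσ·A_surf·T⁴  ⇒  T⁴ = (1−a)S/(4σ).
T⁴ = 0.730·777/(4·5.67×10⁻⁸) = 2.501×10⁹ K⁴.
T = (2.501×10⁹)^(1/4).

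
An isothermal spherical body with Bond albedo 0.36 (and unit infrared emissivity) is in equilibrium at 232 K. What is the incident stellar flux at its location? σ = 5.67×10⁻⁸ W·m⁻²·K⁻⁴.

(1−a)S·πr² = σ·4πr²·T⁴ ⇒ S = 4σT⁴/(1−a).
S = 4·5.67×10⁻⁸·2.897×10⁹/0.640.

S ≈ 1030 W/m²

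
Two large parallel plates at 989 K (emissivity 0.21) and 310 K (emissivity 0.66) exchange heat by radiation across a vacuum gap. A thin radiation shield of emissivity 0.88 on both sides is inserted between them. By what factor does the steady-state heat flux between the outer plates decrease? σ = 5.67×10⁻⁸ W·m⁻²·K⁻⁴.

Without shield: q₀ = σΔ(T⁴)/(1/ε₁+1/ε₂−1) with denominator 5.277.
With shield the two gaps are in series; the resistances add: (1/ε₁+1/ε_s−1)+(1/ε_s+1/ε₂−1) = 4.898+1.652 = 6.550.
Heat-flux ratio q₀/q = 6.550/5.277.

factor ≈ 1.24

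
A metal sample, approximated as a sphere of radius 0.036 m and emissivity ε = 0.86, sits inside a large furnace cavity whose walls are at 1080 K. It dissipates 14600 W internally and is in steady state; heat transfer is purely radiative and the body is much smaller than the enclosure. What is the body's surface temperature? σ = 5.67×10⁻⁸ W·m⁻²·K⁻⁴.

T ≈ 2110 K

For a small grey body in a large enclosure, net radiated power = εσA(T⁴ − T_w⁴).
Steady state: P = εσA(T⁴ − T_w⁴) with A = 4πr² = 0.01629 m².
T⁴ = P/(εσA) + T_w⁴ = 14600/(0.86·5.67×10⁻⁸·0.01629) + (1080)⁴
    = 1.838×10¹³ + 1.360×10¹² = 1.975×10¹³ K⁴.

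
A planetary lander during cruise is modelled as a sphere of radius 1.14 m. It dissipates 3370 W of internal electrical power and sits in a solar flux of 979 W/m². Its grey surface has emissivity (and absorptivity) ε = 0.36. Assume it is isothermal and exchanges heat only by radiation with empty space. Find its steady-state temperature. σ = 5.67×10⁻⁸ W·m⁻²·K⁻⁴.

T ≈ 347 K

At steady state, absorbed solar power + internal power = radiated power.
Absorbed: α·S·A_cross = 0.36·979·4.083 = 1439 W (cross-section πr²).
Total input = 1439 + 3370 = 4809 W.
Radiated: εσ·A_surf·T⁴ with A_surf = 4πr² = 16.33 m².
T⁴ = 4809/(0.36·5.67×10⁻⁸·16.33) = 1.443×10¹⁰ K⁴.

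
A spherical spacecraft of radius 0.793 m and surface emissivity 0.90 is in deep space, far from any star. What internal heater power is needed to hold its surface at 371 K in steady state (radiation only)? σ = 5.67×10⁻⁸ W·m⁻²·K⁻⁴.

P ≈ 7640 W

P = εσ·4πr²·T⁴.
4πr² = 7.902 m²; T⁴ = 1.895×10¹⁰ K⁴.
P = 0.90·5.67×10⁻⁸·7.902·1.895×10¹⁰.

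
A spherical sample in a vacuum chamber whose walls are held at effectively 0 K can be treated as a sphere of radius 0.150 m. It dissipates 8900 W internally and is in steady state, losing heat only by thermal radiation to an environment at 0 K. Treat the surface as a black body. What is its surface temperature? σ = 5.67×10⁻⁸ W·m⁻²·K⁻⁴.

T ≈ 863 K

Steady state: internal power = radiated power, P = εσA T⁴.
Radiating area A = 4πr² = 0.2827 m².
T⁴ = P/(εσA) = 8900/(1.0·5.67×10⁻⁸·0.2827) = 5.552×10¹¹ K⁴.
T = (5.552×10¹¹)^(1/4).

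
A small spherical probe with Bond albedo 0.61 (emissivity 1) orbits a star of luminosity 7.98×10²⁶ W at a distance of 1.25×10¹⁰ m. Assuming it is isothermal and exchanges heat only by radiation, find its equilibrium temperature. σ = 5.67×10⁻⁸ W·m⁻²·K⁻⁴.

T ≈ 914 K

First find the stellar flux at distance d: S = L/(4πd²) = 7.98×10²⁶/(4π·(1.25×10¹⁰)²) = 4.064×10⁵ W/m².
For an isothermal sphere, absorbed (1−a)S·πr² = emitted σ·4πr²·T⁴, so T⁴ = (1−a)S/(4σ).
T⁴ = 0.390·4.064×10⁵/(4·5.67×10⁻⁸) = 6.989×10¹¹ K⁴.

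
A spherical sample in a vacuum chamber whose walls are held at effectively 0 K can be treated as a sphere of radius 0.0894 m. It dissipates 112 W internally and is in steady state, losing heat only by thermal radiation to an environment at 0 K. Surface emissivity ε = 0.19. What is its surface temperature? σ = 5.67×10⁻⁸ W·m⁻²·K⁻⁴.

T ≈ 567 K

Steady state: internal power = radiated power, P = εσA T⁴.
Radiating area A = 4πr² = 0.1004 m².
T⁴ = P/(εσA) = 112/(0.19·5.67×10⁻⁸·0.1004) = 1.035×10¹¹ K⁴.
T = (1.035×10¹¹)^(1/4).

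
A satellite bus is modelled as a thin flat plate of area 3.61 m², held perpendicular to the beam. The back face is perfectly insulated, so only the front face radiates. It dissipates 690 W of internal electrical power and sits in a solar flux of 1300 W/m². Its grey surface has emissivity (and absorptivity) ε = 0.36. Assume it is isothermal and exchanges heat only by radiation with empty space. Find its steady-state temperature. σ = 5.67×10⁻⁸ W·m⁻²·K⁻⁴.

At steady state, absorbed solar power + internal power = radiated power.
Absorbed: α·S·A_cross = 0.36·1300·3.610 = 1689 W (cross-section A).
Total input = 1689 + 690 = 2379 W.
Radiated: εσ·A_surf·T⁴ with A_surf = A = 3.610 m².
T⁴ = 2379/(0.36·5.67×10⁻⁸·3.610) = 3.229×10¹⁰ K⁴.

T ≈ 424 K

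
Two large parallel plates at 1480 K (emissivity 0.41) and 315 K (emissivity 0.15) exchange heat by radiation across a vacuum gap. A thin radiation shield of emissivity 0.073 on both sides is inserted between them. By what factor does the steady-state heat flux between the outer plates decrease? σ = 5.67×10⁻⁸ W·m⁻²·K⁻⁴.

Without shield: q₀ = σΔ(T⁴)/(1/ε₁+1/ε₂−1) with denominator 8.106.
With shield the two gaps are in series; the resistances add: (1/ε₁+1/ε_s−1)+(1/ε_s+1/ε₂−1) = 15.14+19.37 = 34.50.
Heat-flux ratio q₀/q = 34.50/8.106.

factor ≈ 4.26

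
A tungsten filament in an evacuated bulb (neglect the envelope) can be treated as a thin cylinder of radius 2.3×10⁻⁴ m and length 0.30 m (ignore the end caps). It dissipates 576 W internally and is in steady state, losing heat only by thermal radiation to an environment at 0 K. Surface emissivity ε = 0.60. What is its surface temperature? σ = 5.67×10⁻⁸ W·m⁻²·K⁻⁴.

T ≈ 2500 K

Steady state: internal power = radiated power, P = εσA T⁴.
Radiating area A = 2πrL = 4.335×10⁻⁴ m².
T⁴ = P/(εσA) = 576/(0.60·5.67×10⁻⁸·4.335×10⁻⁴) = 3.905×10¹³ K⁴.
T = (3.905×10¹³)^(1/4).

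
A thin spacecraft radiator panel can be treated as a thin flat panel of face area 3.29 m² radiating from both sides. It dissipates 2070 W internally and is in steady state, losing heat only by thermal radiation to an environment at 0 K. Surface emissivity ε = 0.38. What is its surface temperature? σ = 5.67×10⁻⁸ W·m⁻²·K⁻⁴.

T ≈ 348 K

Steady state: internal power = radiated power, P = εσA T⁴.
Radiating area A = 2·3.29 = 6.580 m².
T⁴ = P/(εσA) = 2070/(0.38·5.67×10⁻⁸·6.580) = 1.460×10¹⁰ K⁴.
T = (1.460×10¹⁰)^(1/4).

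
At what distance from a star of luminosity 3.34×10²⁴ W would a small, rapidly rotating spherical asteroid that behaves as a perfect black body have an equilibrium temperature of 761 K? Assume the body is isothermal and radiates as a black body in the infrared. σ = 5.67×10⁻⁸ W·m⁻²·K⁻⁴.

For an isothermal black-emitting sphere, (1−a)S·πr² = σ·4πr²·T⁴ ⇒ S = 4σT⁴/(1−a).
S = 4·5.67×10⁻⁸·(761)⁴/1.00 = 76060 W/m².
Flux falls as S = L/(4πd²), so d = √(L/(4πS)) = √(3.34×10²⁴/(4π·76060)).

d ≈ 1.87×10⁹ m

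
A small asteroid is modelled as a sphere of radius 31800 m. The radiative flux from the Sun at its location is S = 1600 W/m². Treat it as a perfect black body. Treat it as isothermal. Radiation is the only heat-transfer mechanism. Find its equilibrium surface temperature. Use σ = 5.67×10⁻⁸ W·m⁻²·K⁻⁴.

At equilibrium, absorbed power = emitted power.
Absorbing cross-section = πr² = 3.177×10⁹ m²; emitting surface = 4πr² = 1.271×10¹⁰ m² (ratio 4).
S·A_cross = εσ·A_surf·T⁴  ⇒  T⁴ = S/(4σ).
T⁴ = 1.00·1600/(4·5.67×10⁻⁸) = 7.055×10⁹ K⁴.
T = (7.055×10⁹)^(1/4).

T ≈ 290 K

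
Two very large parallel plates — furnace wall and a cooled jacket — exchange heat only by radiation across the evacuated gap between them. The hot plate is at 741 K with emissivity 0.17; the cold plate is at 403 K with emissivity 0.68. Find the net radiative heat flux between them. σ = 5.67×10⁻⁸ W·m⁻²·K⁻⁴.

For two infinite grey parallel plates, q = σ(T₁⁴ − T₂⁴)/(1/ε₁ + 1/ε₂ − 1).
T₁⁴ − T₂⁴ = 3.015×10¹¹ − 2.638×10¹⁰ = 2.751×10¹¹ K⁴.
1/ε₁ + 1/ε₂ − 1 = 5.882 + 1.471 − 1 = 6.353.
q = 5.67×10⁻⁸ × 2.751×10¹¹ / 6.353.

q ≈ 2460 W/m²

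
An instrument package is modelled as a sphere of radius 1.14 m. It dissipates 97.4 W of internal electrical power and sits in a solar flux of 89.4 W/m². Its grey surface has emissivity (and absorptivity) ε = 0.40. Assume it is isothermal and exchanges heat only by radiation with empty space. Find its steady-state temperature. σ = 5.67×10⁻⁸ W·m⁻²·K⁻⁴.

At steady state, absorbed solar power + internal power = radiated power.
Absorbed: α·S·A_cross = 0.40·89.4·4.083 = 146.0 W (cross-section πr²).
Total input = 146.0 + 97.4 = 243.4 W.
Radiated: εσ·A_surf·T⁴ with A_surf = 4πr² = 16.33 m².
T⁴ = 243.4/(0.40·5.67×10⁻⁸·16.33) = 6.571×10⁸ K⁴.

T ≈ 160 K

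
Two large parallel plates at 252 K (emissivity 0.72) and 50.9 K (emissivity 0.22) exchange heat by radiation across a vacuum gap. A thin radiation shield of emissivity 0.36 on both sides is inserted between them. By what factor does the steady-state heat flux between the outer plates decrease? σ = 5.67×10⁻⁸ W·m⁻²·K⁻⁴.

factor ≈ 1.92

Without shield: q₀ = σΔ(T⁴)/(1/ε₁+1/ε₂−1) with denominator 4.934.
With shield the two gaps are in series; the resistances add: (1/ε₁+1/ε_s−1)+(1/ε_s+1/ε₂−1) = 3.167+6.323 = 9.490.
Heat-flux ratio q₀/q = 9.490/4.934.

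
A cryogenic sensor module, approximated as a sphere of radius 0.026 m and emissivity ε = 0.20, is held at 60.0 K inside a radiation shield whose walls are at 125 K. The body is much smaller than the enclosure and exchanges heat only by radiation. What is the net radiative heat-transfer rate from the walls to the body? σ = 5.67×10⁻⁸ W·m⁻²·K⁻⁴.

P_net ≈ 0.0223 W

For a small grey body in a large enclosure: P_net = εσA(T_body⁴ − T_wall⁴).
A = 4πr² = 0.008495 m²; T_body⁴ − T_wall⁴ = 1.296×10⁷ − 2.441×10⁸ = -2.312×10⁸ K⁴.
|P_net| = 0.20·5.67×10⁻⁸·0.008495·2.312×10⁸.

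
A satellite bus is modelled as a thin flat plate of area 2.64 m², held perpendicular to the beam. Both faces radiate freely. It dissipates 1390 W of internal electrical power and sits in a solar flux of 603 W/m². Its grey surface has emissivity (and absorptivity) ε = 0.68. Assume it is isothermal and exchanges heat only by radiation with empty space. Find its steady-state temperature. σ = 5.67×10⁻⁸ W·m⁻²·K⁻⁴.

At steady state, absorbed solar power + internal power = radiated power.
Absorbed: α·S·A_cross = 0.68·603·2.640 = 1083 W (cross-section A).
Total input = 1083 + 1390 = 2473 W.
Radiated: εσ·A_surf·T⁴ with A_surf = 2A = 5.280 m².
T⁴ = 2473/(0.68·5.67×10⁻⁸·5.280) = 1.215×10¹⁰ K⁴.

T ≈ 332 K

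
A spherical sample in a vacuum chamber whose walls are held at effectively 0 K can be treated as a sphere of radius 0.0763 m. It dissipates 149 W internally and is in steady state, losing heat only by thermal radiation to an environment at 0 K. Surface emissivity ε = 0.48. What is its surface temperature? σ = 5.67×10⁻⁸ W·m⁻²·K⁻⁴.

Steady state: internal power = radiated power, P = εσA T⁴.
Radiating area A = 4πr² = 0.07316 m².
T⁴ = P/(εσA) = 149/(0.48·5.67×10⁻⁸·0.07316) = 7.483×10¹⁰ K⁴.
T = (7.483×10¹⁰)^(1/4).

T ≈ 523 K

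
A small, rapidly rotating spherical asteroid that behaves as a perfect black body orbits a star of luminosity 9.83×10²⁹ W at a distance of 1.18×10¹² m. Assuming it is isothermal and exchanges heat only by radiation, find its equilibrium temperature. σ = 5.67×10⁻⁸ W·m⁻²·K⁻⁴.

T ≈ 705 K

First find the stellar flux at distance d: S = L/(4πd²) = 9.83×10²⁹/(4π·(1.18×10¹²)²) = 56180 W/m².
For an isothermal sphere, absorbed (1−a)S·πr² = emitted σ·4πr²·T⁴, so T⁴ = (1−a)S/(4σ).
T⁴ = 1.00·56180/(4·5.67×10⁻⁸) = 2.477×10¹¹ K⁴.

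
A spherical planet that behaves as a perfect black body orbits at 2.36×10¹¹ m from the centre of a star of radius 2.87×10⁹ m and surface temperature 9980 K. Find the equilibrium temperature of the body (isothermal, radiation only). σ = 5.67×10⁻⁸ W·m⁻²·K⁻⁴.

T ≈ 778 K

The star's surface emits σT_*⁴; at distance d the flux is S = σT_*⁴(R_*/d)².
S = 5.67×10⁻⁸·(9980)⁴·(2.87×10⁹/2.36×10¹¹)² = 83180 W/m².
For an isothermal sphere T⁴ = (1−a)S/(4σ) = 3.668×10¹¹ K⁴.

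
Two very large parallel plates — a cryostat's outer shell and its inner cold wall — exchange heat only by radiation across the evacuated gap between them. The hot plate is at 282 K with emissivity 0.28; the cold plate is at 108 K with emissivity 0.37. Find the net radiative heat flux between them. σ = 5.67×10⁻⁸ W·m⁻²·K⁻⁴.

q ≈ 66.5 W/m²

For two infinite grey parallel plates, q = σ(T₁⁴ − T₂⁴)/(1/ε₁ + 1/ε₂ − 1).
T₁⁴ − T₂⁴ = 6.324×10⁹ − 1.360×10⁸ = 6.188×10⁹ K⁴.
1/ε₁ + 1/ε₂ − 1 = 3.571 + 2.703 − 1 = 5.274.
q = 5.67×10⁻⁸ × 6.188×10⁹ / 5.274.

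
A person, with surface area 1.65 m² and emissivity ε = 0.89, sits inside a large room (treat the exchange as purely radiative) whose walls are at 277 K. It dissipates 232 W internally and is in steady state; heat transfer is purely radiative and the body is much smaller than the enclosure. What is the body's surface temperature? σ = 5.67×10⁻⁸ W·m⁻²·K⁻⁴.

T ≈ 305 K

For a small grey body in a large enclosure, net radiated power = εσA(T⁴ − T_w⁴).
Steady state: P = εσA(T⁴ − T_w⁴) with A = 1.65 m².
T⁴ = P/(εσA) + T_w⁴ = 232/(0.89·5.67×10⁻⁸·1.650) + (277)⁴
    = 2.786×10⁹ + 5.887×10⁹ = 8.674×10⁹ K⁴.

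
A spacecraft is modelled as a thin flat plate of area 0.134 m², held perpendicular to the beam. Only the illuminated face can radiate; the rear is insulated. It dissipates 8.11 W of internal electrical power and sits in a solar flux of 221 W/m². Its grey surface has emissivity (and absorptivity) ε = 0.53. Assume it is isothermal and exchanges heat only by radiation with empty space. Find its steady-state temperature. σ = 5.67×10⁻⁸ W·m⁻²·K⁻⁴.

T ≈ 277 K

At steady state, absorbed solar power + internal power = radiated power.
Absorbed: α·S·A_cross = 0.53·221·0.1340 = 15.70 W (cross-section A).
Total input = 15.70 + 8.11 = 23.81 W.
Radiated: εσ·A_surf·T⁴ with A_surf = A = 0.1340 m².
T⁴ = 23.81/(0.53·5.67×10⁻⁸·0.1340) = 5.912×10⁹ K⁴.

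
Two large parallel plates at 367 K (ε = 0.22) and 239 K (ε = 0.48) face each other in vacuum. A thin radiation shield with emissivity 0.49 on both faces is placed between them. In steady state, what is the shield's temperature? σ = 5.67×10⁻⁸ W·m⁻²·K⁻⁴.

In steady state the net flux on the hot side equals that on the cold side.
σ(T₁⁴−T_s⁴)/D₁ = σ(T_s⁴−T₂⁴)/D₂, with D₁ = 1/ε₁+1/ε_s−1 = 5.586, D₂ = 1/ε_s+1/ε₂−1 = 3.124.
Solve for T_s⁴: T_s⁴ = (D₂·T₁⁴ + D₁·T₂⁴)/(D₁+D₂) = 8.599×10⁹ K⁴.

T_s ≈ 305 K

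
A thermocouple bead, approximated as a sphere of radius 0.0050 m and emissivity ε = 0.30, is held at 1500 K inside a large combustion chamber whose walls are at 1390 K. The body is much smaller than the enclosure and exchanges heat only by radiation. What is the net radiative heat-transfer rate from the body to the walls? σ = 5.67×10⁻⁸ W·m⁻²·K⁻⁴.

P_net ≈ 7.10 W

For a small grey body in a large enclosure: P_net = εσA(T_body⁴ − T_wall⁴).
A = 4πr² = 3.142×10⁻⁴ m²; T_body⁴ − T_wall⁴ = 5.062×10¹² − 3.733×10¹² = 1.329×10¹² K⁴.
|P_net| = 0.30·5.67×10⁻⁸·3.142×10⁻⁴·1.329×10¹².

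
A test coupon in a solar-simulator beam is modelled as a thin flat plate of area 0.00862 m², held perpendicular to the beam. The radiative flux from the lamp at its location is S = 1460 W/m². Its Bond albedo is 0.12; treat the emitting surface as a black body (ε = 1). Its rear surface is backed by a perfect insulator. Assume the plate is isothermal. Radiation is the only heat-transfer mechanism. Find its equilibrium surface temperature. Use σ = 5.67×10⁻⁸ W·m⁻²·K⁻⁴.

T ≈ 388 K

At equilibrium, absorbed power = emitted power.
Absorbing cross-section = A = 0.008620 m²; emitting surface = A = 0.008620 m² (ratio 1).
(1−a)S·A_cross = εσ·A_surf·T⁴  ⇒  T⁴ = (1−a)S/(1σ).
T⁴ = 0.880·1460/(1·5.67×10⁻⁸) = 2.266×10¹⁰ K⁴.
T = (2.266×10¹⁰)^(1/4).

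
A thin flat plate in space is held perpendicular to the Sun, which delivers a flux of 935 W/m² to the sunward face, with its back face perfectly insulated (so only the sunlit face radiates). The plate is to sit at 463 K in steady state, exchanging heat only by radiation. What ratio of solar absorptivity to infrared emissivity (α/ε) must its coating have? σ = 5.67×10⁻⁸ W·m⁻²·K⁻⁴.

Balance: αS·A = εσ·1A·T⁴ ⇒ α/ε = σT⁴/S.
α/ε = 5.67×10⁻⁸·(463)⁴/935 = 5.67×10⁻⁸·4.595×10¹⁰/935.

α/ε ≈ 2.79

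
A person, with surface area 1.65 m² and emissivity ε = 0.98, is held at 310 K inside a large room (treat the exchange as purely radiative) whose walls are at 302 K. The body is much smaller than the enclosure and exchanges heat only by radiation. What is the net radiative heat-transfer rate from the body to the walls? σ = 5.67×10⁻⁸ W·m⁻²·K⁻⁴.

For a small grey body in a large enclosure: P_net = εσA(T_body⁴ − T_wall⁴).
A = 1.65 m²; T_body⁴ − T_wall⁴ = 9.235×10⁹ − 8.318×10⁹ = 9.170×10⁸ K⁴.
|P_net| = 0.98·5.67×10⁻⁸·1.650·9.170×10⁸.

P_net ≈ 84.1 W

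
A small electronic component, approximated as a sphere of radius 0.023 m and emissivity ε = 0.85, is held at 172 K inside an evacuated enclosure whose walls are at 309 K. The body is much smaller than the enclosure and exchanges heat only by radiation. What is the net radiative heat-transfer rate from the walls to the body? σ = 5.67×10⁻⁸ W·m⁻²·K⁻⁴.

For a small grey body in a large enclosure: P_net = εσA(T_body⁴ − T_wall⁴).
A = 4πr² = 0.006648 m²; T_body⁴ − T_wall⁴ = 8.752×10⁸ − 9.117×10⁹ = -8.241×10⁹ K⁴.
|P_net| = 0.85·5.67×10⁻⁸·0.006648·8.241×10⁹.

P_net ≈ 2.64 W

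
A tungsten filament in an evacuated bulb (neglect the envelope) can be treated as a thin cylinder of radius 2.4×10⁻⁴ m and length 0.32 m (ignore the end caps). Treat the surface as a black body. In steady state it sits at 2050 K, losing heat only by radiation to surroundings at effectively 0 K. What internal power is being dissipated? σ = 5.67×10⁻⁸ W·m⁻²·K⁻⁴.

Steady state: P = εσA T⁴.
A = 2πrL = 4.825×10⁻⁴ m²; T⁴ = (2050)⁴ = 1.766×10¹³ K⁴.
P = 1.0 × 5.67×10⁻⁸ × 4.825×10⁻⁴ × 1.766×10¹³.

P ≈ 483 W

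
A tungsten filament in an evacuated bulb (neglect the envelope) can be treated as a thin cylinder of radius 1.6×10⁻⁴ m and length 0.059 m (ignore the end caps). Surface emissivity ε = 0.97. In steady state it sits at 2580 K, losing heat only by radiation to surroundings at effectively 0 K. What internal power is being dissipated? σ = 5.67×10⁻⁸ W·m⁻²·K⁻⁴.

Steady state: P = εσA T⁴.
A = 2πrL = 5.931×10⁻⁵ m²; T⁴ = (2580)⁴ = 4.431×10¹³ K⁴.
P = 0.97 × 5.67×10⁻⁸ × 5.931×10⁻⁵ × 4.431×10¹³.

P ≈ 145 W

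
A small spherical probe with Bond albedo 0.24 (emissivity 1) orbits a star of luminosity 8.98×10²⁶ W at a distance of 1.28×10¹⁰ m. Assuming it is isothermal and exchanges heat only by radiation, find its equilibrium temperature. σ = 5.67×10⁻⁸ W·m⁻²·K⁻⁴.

T ≈ 1100 K

First find the stellar flux at distance d: S = L/(4πd²) = 8.98×10²⁶/(4π·(1.28×10¹⁰)²) = 4.362×10⁵ W/m².
For an isothermal sphere, absorbed (1−a)S·πr² = emitted σ·4πr²·T⁴, so T⁴ = (1−a)S/(4σ).
T⁴ = 0.760·4.362×10⁵/(4·5.67×10⁻⁸) = 1.462×10¹² K⁴.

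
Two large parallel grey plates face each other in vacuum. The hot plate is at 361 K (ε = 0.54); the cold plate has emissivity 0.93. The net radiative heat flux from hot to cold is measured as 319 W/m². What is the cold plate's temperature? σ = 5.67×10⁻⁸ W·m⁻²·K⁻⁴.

q = σ(T₁⁴ − T₂⁴)/(1/ε₁ + 1/ε₂ − 1); denominator = 1.927.
T₂⁴ = T₁⁴ − q·(1/ε₁+1/ε₂−1)/σ = 1.698×10¹⁰ − 319·1.927/5.67×10⁻⁸
    = 6.141×10⁹ K⁴.

T₂ ≈ 280 K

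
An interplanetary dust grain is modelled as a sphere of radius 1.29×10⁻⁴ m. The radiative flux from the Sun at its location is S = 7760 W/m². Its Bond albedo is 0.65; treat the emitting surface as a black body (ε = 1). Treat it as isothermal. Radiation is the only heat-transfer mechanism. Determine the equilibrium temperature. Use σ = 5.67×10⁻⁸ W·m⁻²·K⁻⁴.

At equilibrium, absorbed power = emitted power.
Absorbing cross-section = πr² = 5.228×10⁻⁸ m²; emitting surface = 4πr² = 2.091×10⁻⁷ m² (ratio 4).
(1−a)S·A_cross = εσ·A_surf·T⁴  ⇒  T⁴ = (1−a)S/(4σ).
T⁴ = 0.350·7760/(4·5.67×10⁻⁸) = 1.198×10¹⁰ K⁴.
T = (1.198×10¹⁰)^(1/4).

T ≈ 331 K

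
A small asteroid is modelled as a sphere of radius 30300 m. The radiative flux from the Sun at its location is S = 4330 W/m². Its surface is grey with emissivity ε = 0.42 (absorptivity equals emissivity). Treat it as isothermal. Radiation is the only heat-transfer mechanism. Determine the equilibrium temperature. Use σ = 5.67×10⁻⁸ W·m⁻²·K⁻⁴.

T ≈ 372 K

At equilibrium, absorbed power = emitted power.
Absorbing cross-section = πr² = 2.884×10⁹ m²; emitting surface = 4πr² = 1.154×10¹⁰ m² (ratio 4).
εS·A_cross = εσ·A_surf·T⁴  ⇒  T⁴ = S/(4σ)   (ε cancels).
T⁴ = 4330/(4·5.67×10⁻⁸) = 1.909×10¹⁰ K⁴.
T = (1.909×10¹⁰)^(1/4).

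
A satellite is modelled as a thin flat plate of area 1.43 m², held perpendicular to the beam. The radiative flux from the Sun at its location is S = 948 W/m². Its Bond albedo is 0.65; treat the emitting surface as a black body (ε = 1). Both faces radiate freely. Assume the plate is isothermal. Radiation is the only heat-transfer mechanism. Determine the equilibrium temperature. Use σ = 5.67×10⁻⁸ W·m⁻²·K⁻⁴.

At equilibrium, absorbed power = emitted power.
Absorbing cross-section = A = 1.430 m²; emitting surface = 2A = 2.860 m² (ratio 2).
(1−a)S·A_cross = εσ·A_surf·T⁴  ⇒  T⁴ = (1−a)S/(2σ).
T⁴ = 0.350·948/(2·5.67×10⁻⁸) = 2.926×10⁹ K⁴.
T = (2.926×10⁹)^(1/4).

T ≈ 233 K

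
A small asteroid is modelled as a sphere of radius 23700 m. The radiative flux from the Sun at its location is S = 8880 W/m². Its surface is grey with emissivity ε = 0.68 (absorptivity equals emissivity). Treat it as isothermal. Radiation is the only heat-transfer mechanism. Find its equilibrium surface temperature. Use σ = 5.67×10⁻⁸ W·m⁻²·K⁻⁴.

At equilibrium, absorbed power = emitted power.
Absorbing cross-section = πr² = 1.765×10⁹ m²; emitting surface = 4πr² = 7.058×10⁹ m² (ratio 4).
εS·A_cross = εσ·A_surf·T⁴  ⇒  T⁴ = S/(4σ)   (ε cancels).
T⁴ = 8880/(4·5.67×10⁻⁸) = 3.915×10¹⁰ K⁴.
T = (3.915×10¹⁰)^(1/4).

T ≈ 445 K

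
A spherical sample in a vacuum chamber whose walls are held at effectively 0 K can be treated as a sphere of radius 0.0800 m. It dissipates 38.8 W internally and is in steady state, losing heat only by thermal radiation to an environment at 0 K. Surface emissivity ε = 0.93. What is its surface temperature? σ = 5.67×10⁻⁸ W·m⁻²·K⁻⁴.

Steady state: internal power = radiated power, P = εσA T⁴.
Radiating area A = 4πr² = 0.08042 m².
T⁴ = P/(εσA) = 38.8/(0.93·5.67×10⁻⁸·0.08042) = 9.149×10⁹ K⁴.
T = (9.149×10⁹)^(1/4).

T ≈ 309 K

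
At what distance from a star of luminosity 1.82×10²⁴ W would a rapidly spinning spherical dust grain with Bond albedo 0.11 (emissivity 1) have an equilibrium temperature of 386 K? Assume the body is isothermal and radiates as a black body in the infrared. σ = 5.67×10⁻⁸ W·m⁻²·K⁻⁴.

For an isothermal black-emitting sphere, (1−a)S·πr² = σ·4πr²·T⁴ ⇒ S = 4σT⁴/(1−a).
S = 4·5.67×10⁻⁸·(386)⁴/0.890 = 5657 W/m².
Flux falls as S = L/(4πd²), so d = √(L/(4πS)) = √(1.82×10²⁴/(4π·5657)).

d ≈ 5.06×10⁹ m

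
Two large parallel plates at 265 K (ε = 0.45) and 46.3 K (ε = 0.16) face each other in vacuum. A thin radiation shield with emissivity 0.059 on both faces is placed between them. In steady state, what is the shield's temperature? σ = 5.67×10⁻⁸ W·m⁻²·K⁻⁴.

T_s ≈ 228 K

In steady state the net flux on the hot side equals that on the cold side.
σ(T₁⁴−T_s⁴)/D₁ = σ(T_s⁴−T₂⁴)/D₂, with D₁ = 1/ε₁+1/ε_s−1 = 18.17, D₂ = 1/ε_s+1/ε₂−1 = 22.20.
Solve for T_s⁴: T_s⁴ = (D₂·T₁⁴ + D₁·T₂⁴)/(D₁+D₂) = 2.714×10⁹ K⁴.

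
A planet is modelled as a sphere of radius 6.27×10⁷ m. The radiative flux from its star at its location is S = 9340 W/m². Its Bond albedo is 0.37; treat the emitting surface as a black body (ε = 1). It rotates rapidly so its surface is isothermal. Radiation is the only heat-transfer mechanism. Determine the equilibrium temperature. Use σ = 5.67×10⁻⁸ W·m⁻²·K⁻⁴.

T ≈ 401 K

At equilibrium, absorbed power = emitted power.
Absorbing cross-section = πr² = 1.235×10¹⁶ m²; emitting surface = 4πr² = 4.940×10¹⁶ m² (ratio 4).
(1−a)S·A_cross = εσ·A_surf·T⁴  ⇒  T⁴ = (1−a)S/(4σ).
T⁴ = 0.630·9340/(4·5.67×10⁻⁸) = 2.594×10¹⁰ K⁴.
T = (2.594×10¹⁰)^(1/4).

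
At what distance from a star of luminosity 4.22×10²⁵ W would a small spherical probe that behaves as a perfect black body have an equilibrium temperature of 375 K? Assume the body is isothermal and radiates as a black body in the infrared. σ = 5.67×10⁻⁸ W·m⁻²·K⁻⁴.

For an isothermal black-emitting sphere, (1−a)S·πr² = σ·4πr²·T⁴ ⇒ S = 4σT⁴/(1−a).
S = 4·5.67×10⁻⁸·(375)⁴/1.00 = 4485 W/m².
Flux falls as S = L/(4πd²), so d = √(L/(4πS)) = √(4.22×10²⁵/(4π·4485)).

d ≈ 2.74×10¹⁰ m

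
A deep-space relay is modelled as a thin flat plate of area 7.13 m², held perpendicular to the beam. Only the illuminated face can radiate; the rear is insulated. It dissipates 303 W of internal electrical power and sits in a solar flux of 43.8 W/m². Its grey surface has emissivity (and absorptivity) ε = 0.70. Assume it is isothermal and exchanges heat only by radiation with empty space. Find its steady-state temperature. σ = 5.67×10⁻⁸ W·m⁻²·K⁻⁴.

T ≈ 207 K

At steady state, absorbed solar power + internal power = radiated power.
Absorbed: α·S·A_cross = 0.70·43.8·7.130 = 218.6 W (cross-section A).
Total input = 218.6 + 303 = 521.6 W.
Radiated: εσ·A_surf·T⁴ with A_surf = A = 7.130 m².
T⁴ = 521.6/(0.70·5.67×10⁻⁸·7.130) = 1.843×10⁹ K⁴.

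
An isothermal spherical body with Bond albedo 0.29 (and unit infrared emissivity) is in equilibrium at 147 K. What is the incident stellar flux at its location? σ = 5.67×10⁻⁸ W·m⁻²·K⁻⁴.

S ≈ 149 W/m²

(1−a)S·πr² = σ·4πr²·T⁴ ⇒ S = 4σT⁴/(1−a).
S = 4·5.67×10⁻⁸·4.669×10⁸/0.710.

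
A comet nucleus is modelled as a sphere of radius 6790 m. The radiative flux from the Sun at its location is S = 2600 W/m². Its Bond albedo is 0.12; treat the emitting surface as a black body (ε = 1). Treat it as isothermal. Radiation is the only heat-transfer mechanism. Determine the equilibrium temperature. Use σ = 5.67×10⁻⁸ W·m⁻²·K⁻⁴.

At equilibrium, absorbed power = emitted power.
Absorbing cross-section = πr² = 1.448×10⁸ m²; emitting surface = 4πr² = 5.794×10⁸ m² (ratio 4).
(1−a)S·A_cross = εσ·A_surf·T⁴  ⇒  T⁴ = (1−a)S/(4σ).
T⁴ = 0.880·2600/(4·5.67×10⁻⁸) = 1.009×10¹⁰ K⁴.
T = (1.009×10¹⁰)^(1/4).

T ≈ 317 K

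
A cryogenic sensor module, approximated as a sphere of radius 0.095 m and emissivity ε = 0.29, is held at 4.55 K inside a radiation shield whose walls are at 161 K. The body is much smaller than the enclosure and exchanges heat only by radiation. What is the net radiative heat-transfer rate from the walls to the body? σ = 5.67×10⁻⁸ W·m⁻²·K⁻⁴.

P_net ≈ 1.25 W

For a small grey body in a large enclosure: P_net = εσA(T_body⁴ − T_wall⁴).
A = 4πr² = 0.1134 m²; T_body⁴ − T_wall⁴ = 428.6 − 6.719×10⁸ = -6.719×10⁸ K⁴.
|P_net| = 0.29·5.67×10⁻⁸·0.1134·6.719×10⁸.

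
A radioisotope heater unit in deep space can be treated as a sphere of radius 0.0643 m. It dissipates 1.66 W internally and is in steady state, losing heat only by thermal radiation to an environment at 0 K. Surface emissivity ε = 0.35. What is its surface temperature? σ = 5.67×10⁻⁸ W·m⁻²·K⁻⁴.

Steady state: internal power = radiated power, P = εσA T⁴.
Radiating area A = 4πr² = 0.05196 m².
T⁴ = P/(εσA) = 1.66/(0.35·5.67×10⁻⁸·0.05196) = 1.610×10⁹ K⁴.
T = (1.610×10⁹)^(1/4).

T ≈ 200 K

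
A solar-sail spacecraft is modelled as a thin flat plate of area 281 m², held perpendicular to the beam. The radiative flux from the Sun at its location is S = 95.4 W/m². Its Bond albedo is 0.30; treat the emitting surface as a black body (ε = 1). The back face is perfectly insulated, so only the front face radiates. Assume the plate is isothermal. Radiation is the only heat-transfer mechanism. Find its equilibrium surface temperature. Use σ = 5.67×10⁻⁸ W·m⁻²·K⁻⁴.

At equilibrium, absorbed power = emitted power.
Absorbing cross-section = A = 281.0 m²; emitting surface = A = 281.0 m² (ratio 1).
(1−a)S·A_cross = εσ·A_surf·T⁴  ⇒  T⁴ = (1−a)S/(1σ).
T⁴ = 0.700·95.4/(1·5.67×10⁻⁸) = 1.178×10⁹ K⁴.
T = (1.178×10⁹)^(1/4).

T ≈ 185 K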